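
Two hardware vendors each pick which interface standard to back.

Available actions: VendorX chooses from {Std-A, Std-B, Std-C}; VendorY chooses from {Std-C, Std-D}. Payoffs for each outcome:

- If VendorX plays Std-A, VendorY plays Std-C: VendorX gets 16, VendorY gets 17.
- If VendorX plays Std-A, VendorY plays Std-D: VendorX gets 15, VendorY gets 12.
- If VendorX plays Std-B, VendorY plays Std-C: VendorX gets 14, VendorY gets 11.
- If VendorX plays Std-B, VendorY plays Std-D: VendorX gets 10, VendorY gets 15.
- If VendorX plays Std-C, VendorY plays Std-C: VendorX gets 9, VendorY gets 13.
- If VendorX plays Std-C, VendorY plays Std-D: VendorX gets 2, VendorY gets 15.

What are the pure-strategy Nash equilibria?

VendorX against Std-C: payoffs 16, 14, 9 → best response Std-A.
VendorX against Std-D: payoffs 15, 10, 2 → best response Std-A.
VendorY against Std-A: payoffs 17, 12 → best response Std-C.
VendorY against Std-B: payoffs 11, 15 → best response Std-D.
VendorY against Std-C: payoffs 13, 15 → best response Std-D.
Mutual best responses: (Std-A, Std-C).

The unique pure-strategy Nash equilibrium is (Std-A, Std-C).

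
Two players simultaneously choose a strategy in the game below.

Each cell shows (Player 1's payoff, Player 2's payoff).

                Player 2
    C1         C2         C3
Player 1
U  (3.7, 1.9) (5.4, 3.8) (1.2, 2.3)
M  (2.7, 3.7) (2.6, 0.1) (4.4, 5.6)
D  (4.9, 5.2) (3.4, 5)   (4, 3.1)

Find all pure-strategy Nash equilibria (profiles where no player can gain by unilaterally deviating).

Player 1 against C1: payoffs 3.7, 2.7, 4.9 → best response D.
Player 1 against C2: payoffs 5.4, 2.6, 3.4 → best response U.
Player 1 against C3: payoffs 1.2, 4.4, 4 → best response M.
Player 2 against U: payoffs 1.9, 3.8, 2.3 → best response C2.
Player 2 against M: payoffs 3.7, 0.1, 5.6 → best response C3.
Player 2 against D: payoffs 5.2, 5, 3.1 → best response C1.
Mutual best responses: (U, C2); (M, C3); (D, C1).

(U, C2); (M, C3); (D, C1)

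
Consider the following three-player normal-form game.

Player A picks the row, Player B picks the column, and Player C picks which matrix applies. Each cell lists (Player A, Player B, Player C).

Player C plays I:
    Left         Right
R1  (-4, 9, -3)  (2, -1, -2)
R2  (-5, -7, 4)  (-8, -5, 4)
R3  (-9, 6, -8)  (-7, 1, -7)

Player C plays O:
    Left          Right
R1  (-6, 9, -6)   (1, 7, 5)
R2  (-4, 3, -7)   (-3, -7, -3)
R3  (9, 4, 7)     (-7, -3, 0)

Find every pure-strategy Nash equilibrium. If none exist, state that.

The pure Nash equilibria are (R1, Left, I) and (R3, Left, O).

Player A against (Left, I): payoffs -4, -5, -9 → best response R1.
Player A against (Left, O): payoffs -6, -4, 9 → best response R3.
Player A against (Right, I): payoffs 2, -8, -7 → best response R1.
Player A against (Right, O): payoffs 1, -3, -7 → best response R1.
Player B against (R1, I): payoffs 9, -1 → best response Left.
Player B against (R1, O): payoffs 9, 7 → best response Left.
Player B against (R2, I): payoffs -7, -5 → best response Right.
Player B against (R2, O): payoffs 3, -7 → best response Left.
Player B against (R3, I): payoffs 6, 1 → best response Left.
Player B against (R3, O): payoffs 4, -3 → best response Left.
Player C against (R1, Left): payoffs -3, -6 → best response I.
Player C against (R1, Right): payoffs -2, 5 → best response O.
Player C against (R2, Left): payoffs 4, -7 → best response I.
Player C against (R2, Right): payoffs 4, -3 → best response I.
Player C against (R3, Left): payoffs -8, 7 → best response O.
Player C against (R3, Right): payoffs -7, 0 → best response O.
Mutual best responses: (R1, Left, I); (R3, Left, O).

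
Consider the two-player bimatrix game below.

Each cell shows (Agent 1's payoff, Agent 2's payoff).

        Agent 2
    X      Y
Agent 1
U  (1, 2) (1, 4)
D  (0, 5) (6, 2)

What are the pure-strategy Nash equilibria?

There is no pure-strategy Nash equilibrium.

(U, X): Agent 2 can switch to Y (2 → 4). Not NE.
(U, Y): Agent 1 can switch to D (1 → 6). Not NE.
(D, X): Agent 1 can switch to U (0 → 1). Not NE.
(D, Y): Agent 2 can switch to X (2 → 5). Not NE.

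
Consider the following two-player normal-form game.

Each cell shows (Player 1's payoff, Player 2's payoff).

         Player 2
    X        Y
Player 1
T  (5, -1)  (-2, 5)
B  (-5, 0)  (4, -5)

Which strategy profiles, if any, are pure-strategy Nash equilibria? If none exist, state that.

This game has no pure Nash equilibrium.

Player 1 against X: payoffs 5, -5 → best response T.
Player 1 against Y: payoffs -2, 4 → best response B.
Player 2 against T: payoffs -1, 5 → best response Y.
Player 2 against B: payoffs 0, -5 → best response X.
No profile is a mutual best response for all players.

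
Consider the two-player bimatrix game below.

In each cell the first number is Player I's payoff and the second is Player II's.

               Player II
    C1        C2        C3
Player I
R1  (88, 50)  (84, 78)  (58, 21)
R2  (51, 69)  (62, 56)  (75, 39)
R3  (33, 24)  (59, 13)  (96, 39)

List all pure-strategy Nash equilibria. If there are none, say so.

Player I against C1: payoffs 88, 51, 33 → best response R1.
Player I against C2: payoffs 84, 62, 59 → best response R1.
Player I against C3: payoffs 58, 75, 96 → best response R3.
Player II against R1: payoffs 50, 78, 21 → best response C2.
Player II against R2: payoffs 69, 56, 39 → best response C1.
Player II against R3: payoffs 24, 13, 39 → best response C3.
Mutual best responses: (R1, C2); (R3, C3).

Pure-strategy Nash equilibria: (R1, C2) and (R3, C3)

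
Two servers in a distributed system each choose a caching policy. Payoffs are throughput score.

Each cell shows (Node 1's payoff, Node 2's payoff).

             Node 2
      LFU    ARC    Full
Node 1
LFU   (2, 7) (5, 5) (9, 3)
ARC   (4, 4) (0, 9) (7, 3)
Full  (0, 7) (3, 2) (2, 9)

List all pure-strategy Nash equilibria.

There is no pure-strategy Nash equilibrium.

Node 1 against LFU: payoffs 2, 4, 0 → best response ARC.
Node 1 against ARC: payoffs 5, 0, 3 → best response LFU.
Node 1 against Full: payoffs 9, 7, 2 → best response LFU.
Node 2 against LFU: payoffs 7, 5, 3 → best response LFU.
Node 2 against ARC: payoffs 4, 9, 3 → best response ARC.
Node 2 against Full: payoffs 7, 2, 9 → best response Full.
No profile is a mutual best response for all players.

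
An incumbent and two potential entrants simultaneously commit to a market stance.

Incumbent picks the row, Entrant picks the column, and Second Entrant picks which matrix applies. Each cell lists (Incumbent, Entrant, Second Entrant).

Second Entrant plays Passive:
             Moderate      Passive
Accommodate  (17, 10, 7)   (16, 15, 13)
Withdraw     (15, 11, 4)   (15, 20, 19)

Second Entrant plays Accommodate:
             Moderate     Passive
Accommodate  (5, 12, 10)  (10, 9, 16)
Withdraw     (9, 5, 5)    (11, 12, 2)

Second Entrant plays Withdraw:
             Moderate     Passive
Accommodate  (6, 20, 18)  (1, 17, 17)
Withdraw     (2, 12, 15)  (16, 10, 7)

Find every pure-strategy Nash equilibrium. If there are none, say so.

(Accommodate, Moderate, Withdraw)

Incumbent against (Moderate, Passive): payoffs 17, 15 → best response Accommodate.
Incumbent against (Moderate, Accommodate): payoffs 5, 9 → best response Withdraw.
Incumbent against (Moderate, Withdraw): payoffs 6, 2 → best response Accommodate.
Incumbent against (Passive, Passive): payoffs 16, 15 → best response Accommodate.
Incumbent against (Passive, Accommodate): payoffs 10, 11 → best response Withdraw.
Incumbent against (Passive, Withdraw): payoffs 1, 16 → best response Withdraw.
Entrant against (Accommodate, Passive): payoffs 10, 15 → best response Passive.
Entrant against (Accommodate, Accommodate): payoffs 12, 9 → best response Moderate.
Entrant against (Accommodate, Withdraw): payoffs 20, 17 → best response Moderate.
Entrant against (Withdraw, Passive): payoffs 11, 20 → best response Passive.
Entrant against (Withdraw, Accommodate): payoffs 5, 12 → best response Passive.
Entrant against (Withdraw, Withdraw): payoffs 12, 10 → best response Moderate.
Second Entrant against (Accommodate, Moderate): payoffs 7, 10, 18 → best response Withdraw.
Second Entrant against (Accommodate, Passive): payoffs 13, 16, 17 → best response Withdraw.
Second Entrant against (Withdraw, Moderate): payoffs 4, 5, 15 → best response Withdraw.
Second Entrant against (Withdraw, Passive): payoffs 19, 2, 7 → best response Passive.
Mutual best responses: (Accommodate, Moderate, Withdraw).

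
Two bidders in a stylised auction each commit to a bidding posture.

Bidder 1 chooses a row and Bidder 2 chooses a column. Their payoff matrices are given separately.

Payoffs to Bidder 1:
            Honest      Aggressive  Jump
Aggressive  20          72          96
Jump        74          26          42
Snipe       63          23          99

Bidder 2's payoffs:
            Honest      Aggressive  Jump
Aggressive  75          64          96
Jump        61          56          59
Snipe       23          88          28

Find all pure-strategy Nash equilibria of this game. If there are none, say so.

(Aggressive, Honest): Bidder 1 can switch to Jump (20 → 74). Not NE.
(Aggressive, Aggressive): Bidder 2 can switch to Honest (64 → 75). Not NE.
(Aggressive, Jump): Bidder 1 can switch to Snipe (96 → 99). Not NE.
(Jump, Honest): Bidder 1 gets 74, best alternative 63; Bidder 2 gets 61, best alternative 59. No profitable deviation — NE.
(Jump, Aggressive): Bidder 1 can switch to Aggressive (26 → 72). Not NE.
(Jump, Jump): Bidder 1 can switch to Aggressive (42 → 96). Not NE.
(Snipe, Honest): Bidder 1 can switch to Jump (63 → 74). Not NE.
(Snipe, Aggressive): Bidder 1 can switch to Aggressive (23 → 72). Not NE.
(Snipe, Jump): Bidder 2 can switch to Aggressive (28 → 88). Not NE.

The unique pure-strategy Nash equilibrium is (Jump, Honest).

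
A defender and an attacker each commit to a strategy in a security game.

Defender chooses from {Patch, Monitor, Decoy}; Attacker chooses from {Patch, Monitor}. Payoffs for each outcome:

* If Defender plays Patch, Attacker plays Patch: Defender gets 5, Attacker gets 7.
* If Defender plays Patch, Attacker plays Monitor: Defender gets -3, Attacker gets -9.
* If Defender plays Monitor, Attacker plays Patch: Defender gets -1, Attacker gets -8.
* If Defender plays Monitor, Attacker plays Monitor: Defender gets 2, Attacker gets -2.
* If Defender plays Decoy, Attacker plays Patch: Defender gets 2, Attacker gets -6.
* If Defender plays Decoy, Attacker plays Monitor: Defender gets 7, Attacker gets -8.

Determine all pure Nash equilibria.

Defender against Patch: payoffs 5, -1, 2 → best response Patch.
Defender against Monitor: payoffs -3, 2, 7 → best response Decoy.
Attacker against Patch: payoffs 7, -9 → best response Patch.
Attacker against Monitor: payoffs -8, -2 → best response Monitor.
Attacker against Decoy: payoffs -6, -8 → best response Patch.
Mutual best responses: (Patch, Patch).

The unique pure-strategy Nash equilibrium is (Patch, Patch).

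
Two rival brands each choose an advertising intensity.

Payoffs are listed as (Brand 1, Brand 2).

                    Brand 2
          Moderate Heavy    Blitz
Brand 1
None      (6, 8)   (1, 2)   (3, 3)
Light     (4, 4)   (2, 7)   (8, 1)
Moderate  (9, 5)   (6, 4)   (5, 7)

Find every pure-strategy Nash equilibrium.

(None, Moderate): Brand 1 can switch to Moderate (6 → 9). Not NE.
(None, Heavy): Brand 1 can switch to Light (1 → 2). Not NE.
(None, Blitz): Brand 1 can switch to Light (3 → 8). Not NE.
(Light, Moderate): Brand 1 can switch to None (4 → 6). Not NE.
(Light, Heavy): Brand 1 can switch to Moderate (2 → 6). Not NE.
(Light, Blitz): Brand 2 can switch to Moderate (1 → 4). Not NE.
(Moderate, Moderate): Brand 2 can switch to Blitz (5 → 7). Not NE.
(Moderate, Heavy): Brand 2 can switch to Moderate (4 → 5). Not NE.
(Moderate, Blitz): Brand 1 can switch to Light (5 → 8). Not NE.

No pure-strategy Nash equilibrium.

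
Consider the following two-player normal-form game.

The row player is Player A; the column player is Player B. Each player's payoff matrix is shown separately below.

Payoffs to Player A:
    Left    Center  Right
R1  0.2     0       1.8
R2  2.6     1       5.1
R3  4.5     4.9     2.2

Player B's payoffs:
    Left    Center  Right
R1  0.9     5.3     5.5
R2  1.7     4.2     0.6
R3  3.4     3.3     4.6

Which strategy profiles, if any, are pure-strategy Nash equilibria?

This game has no pure Nash equilibrium.

(R1, Left): Player A can switch to R2 (0.2 → 2.6). Not NE.
(R1, Center): Player A can switch to R2 (0 → 1). Not NE.
(R1, Right): Player A can switch to R2 (1.8 → 5.1). Not NE.
(R2, Left): Player A can switch to R3 (2.6 → 4.5). Not NE.
(R2, Center): Player A can switch to R3 (1 → 4.9). Not NE.
(R2, Right): Player B can switch to Left (0.6 → 1.7). Not NE.
(R3, Left): Player B can switch to Right (3.4 → 4.6). Not NE.
(R3, Center): Player B can switch to Left (3.3 → 3.4). Not NE.
(R3, Right): Player A can switch to R2 (2.2 → 5.1). Not NE.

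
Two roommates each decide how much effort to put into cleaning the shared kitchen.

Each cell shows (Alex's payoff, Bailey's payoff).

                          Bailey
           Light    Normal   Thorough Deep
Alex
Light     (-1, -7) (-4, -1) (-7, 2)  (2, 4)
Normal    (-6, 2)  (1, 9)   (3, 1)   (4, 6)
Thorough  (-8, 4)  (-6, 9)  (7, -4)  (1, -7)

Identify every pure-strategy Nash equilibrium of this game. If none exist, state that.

Pure NE: (Normal, Normal)

Mark each player's best response to every combination of opponents' strategies; a profile where every player is best-responding is a pure Nash equilibrium.
Alex against Light: payoffs -1, -6, -8 → best response Light.
Alex against Normal: payoffs -4, 1, -6 → best response Normal.
Alex against Thorough: payoffs -7, 3, 7 → best response Thorough.
Alex against Deep: payoffs 2, 4, 1 → best response Normal.
Bailey against Light: payoffs -7, -1, 2, 4 → best response Deep.
Bailey against Normal: payoffs 2, 9, 1, 6 → best response Normal.
Bailey against Thorough: payoffs 4, 9, -4, -7 → best response Normal.
Mutual best responses: (Normal, Normal).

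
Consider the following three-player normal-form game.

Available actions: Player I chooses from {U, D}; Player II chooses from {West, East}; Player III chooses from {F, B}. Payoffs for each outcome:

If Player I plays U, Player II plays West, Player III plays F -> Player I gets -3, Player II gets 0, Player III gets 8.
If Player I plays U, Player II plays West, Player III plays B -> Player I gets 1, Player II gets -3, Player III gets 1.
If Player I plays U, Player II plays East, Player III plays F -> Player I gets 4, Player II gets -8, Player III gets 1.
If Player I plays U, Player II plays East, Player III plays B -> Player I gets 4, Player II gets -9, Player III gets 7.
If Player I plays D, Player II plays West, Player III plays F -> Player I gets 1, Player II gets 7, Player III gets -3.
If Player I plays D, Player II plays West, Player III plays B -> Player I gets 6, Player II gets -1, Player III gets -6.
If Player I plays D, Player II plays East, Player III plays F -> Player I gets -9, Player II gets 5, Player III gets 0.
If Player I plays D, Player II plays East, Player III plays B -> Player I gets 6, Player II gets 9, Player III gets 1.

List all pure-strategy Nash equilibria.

For each player, find the best response to each opponent profile; mutual best responses are the pure NE.
Player I against (West, F): payoffs -3, 1 → best response D.
Player I against (West, B): payoffs 1, 6 → best response D.
Player I against (East, F): payoffs 4, -9 → best response U.
Player I against (East, B): payoffs 4, 6 → best response D.
Player II against (U, F): payoffs 0, -8 → best response West.
Player II against (U, B): payoffs -3, -9 → best response West.
Player II against (D, F): payoffs 7, 5 → best response West.
Player II against (D, B): payoffs -1, 9 → best response East.
Player III against (U, West): payoffs 8, 1 → best response F.
Player III against (U, East): payoffs 1, 7 → best response B.
Player III against (D, West): payoffs -3, -6 → best response F.
Player III against (D, East): payoffs 0, 1 → best response B.
Mutual best responses: (D, West, F); (D, East, B).

(D, West, F); (D, East, B)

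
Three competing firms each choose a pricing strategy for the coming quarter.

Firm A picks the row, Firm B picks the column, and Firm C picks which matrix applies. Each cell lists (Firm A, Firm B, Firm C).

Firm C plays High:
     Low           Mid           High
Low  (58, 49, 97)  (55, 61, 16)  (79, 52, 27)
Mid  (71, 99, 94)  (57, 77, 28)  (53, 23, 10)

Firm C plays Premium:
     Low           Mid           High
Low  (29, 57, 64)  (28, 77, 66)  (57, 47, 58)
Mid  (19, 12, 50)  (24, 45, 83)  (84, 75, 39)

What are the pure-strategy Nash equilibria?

Pure-strategy Nash equilibria: (Low, Mid, Premium); (Mid, Low, High); (Mid, High, Premium)

Firm A against (Low, High): payoffs 58, 71 → best response Mid.
Firm A against (Low, Premium): payoffs 29, 19 → best response Low.
Firm A against (Mid, High): payoffs 55, 57 → best response Mid.
Firm A against (Mid, Premium): payoffs 28, 24 → best response Low.
Firm A against (High, High): payoffs 79, 53 → best response Low.
Firm A against (High, Premium): payoffs 57, 84 → best response Mid.
Firm B against (Low, High): payoffs 49, 61, 52 → best response Mid.
Firm B against (Low, Premium): payoffs 57, 77, 47 → best response Mid.
Firm B against (Mid, High): payoffs 99, 77, 23 → best response Low.
Firm B against (Mid, Premium): payoffs 12, 45, 75 → best response High.
Firm C against (Low, Low): payoffs 97, 64 → best response High.
Firm C against (Low, Mid): payoffs 16, 66 → best response Premium.
Firm C against (Low, High): payoffs 27, 58 → best response Premium.
Firm C against (Mid, Low): payoffs 94, 50 → best response High.
Firm C against (Mid, Mid): payoffs 28, 83 → best response Premium.
Firm C against (Mid, High): payoffs 10, 39 → best response Premium.
Mutual best responses: (Low, Mid, Premium); (Mid, Low, High); (Mid, High, Premium).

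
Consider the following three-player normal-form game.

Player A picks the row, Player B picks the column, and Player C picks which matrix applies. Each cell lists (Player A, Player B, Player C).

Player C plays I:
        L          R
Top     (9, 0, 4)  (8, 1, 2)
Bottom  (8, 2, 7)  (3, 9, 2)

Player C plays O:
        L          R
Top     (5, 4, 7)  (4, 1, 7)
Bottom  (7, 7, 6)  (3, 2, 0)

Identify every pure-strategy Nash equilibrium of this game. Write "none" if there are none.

none

(Top, L, I): Player B can switch to R (0 → 1). Not NE.
(Top, L, O): Player A can switch to Bottom (5 → 7). Not NE.
(Top, R, I): Player C can switch to O (2 → 7). Not NE.
(Top, R, O): Player B can switch to L (1 → 4). Not NE.
(Bottom, L, I): Player A can switch to Top (8 → 9). Not NE.
(Bottom, L, O): Player C can switch to I (6 → 7). Not NE.
(Bottom, R, I): Player A can switch to Top (3 → 8). Not NE.
(Bottom, R, O): Player A can switch to Top (3 → 4). Not NE.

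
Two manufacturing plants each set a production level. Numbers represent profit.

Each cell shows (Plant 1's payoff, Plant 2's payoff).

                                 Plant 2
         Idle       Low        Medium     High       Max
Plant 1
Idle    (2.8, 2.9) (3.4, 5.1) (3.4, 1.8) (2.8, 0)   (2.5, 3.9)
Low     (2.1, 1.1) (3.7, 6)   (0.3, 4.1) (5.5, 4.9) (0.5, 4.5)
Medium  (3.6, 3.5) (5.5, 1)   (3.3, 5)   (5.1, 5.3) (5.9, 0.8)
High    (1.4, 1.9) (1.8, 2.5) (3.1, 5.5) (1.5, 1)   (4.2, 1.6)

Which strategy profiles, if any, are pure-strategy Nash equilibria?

For each strategy profile, look for a profitable unilateral deviation.
(Idle, Idle): Plant 1 can switch to Medium (2.8 → 3.6). Not NE.
(Idle, Low): Plant 1 can switch to Low (3.4 → 3.7). Not NE.
(Idle, Medium): Plant 2 can switch to Idle (1.8 → 2.9). Not NE.
(Idle, High): Plant 1 can switch to Low (2.8 → 5.5). Not NE.
(Idle, Max): Plant 1 can switch to Medium (2.5 → 5.9). Not NE.
(Low, Idle): Plant 1 can switch to Idle (2.1 → 2.8). Not NE.
(Low, Low): Plant 1 can switch to Medium (3.7 → 5.5). Not NE.
(Low, Medium): Plant 1 can switch to Idle (0.3 → 3.4). Not NE.
(Low, High): Plant 2 can switch to Low (4.9 → 6). Not NE.
(Low, Max): Plant 1 can switch to Idle (0.5 → 2.5). Not NE.
(Medium, Idle): Plant 2 can switch to Medium (3.5 → 5). Not NE.
(Medium, Low): Plant 2 can switch to Idle (1 → 3.5). Not NE.
(The remaining 8 profiles each have a profitable deviation by the same check.)

There is no pure-strategy Nash equilibrium.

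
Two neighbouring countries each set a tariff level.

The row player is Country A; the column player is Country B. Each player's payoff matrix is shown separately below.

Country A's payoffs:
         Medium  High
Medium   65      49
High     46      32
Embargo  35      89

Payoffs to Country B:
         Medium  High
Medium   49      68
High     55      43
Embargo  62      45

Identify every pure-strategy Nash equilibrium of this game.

(Medium, Medium): Country B can switch to High (49 → 68). Not NE.
(Medium, High): Country A can switch to Embargo (49 → 89). Not NE.
(High, Medium): Country A can switch to Medium (46 → 65). Not NE.
(High, High): Country A can switch to Medium (32 → 49). Not NE.
(Embargo, Medium): Country A can switch to Medium (35 → 65). Not NE.
(Embargo, High): Country B can switch to Medium (45 → 62). Not NE.

There is no pure-strategy Nash equilibrium.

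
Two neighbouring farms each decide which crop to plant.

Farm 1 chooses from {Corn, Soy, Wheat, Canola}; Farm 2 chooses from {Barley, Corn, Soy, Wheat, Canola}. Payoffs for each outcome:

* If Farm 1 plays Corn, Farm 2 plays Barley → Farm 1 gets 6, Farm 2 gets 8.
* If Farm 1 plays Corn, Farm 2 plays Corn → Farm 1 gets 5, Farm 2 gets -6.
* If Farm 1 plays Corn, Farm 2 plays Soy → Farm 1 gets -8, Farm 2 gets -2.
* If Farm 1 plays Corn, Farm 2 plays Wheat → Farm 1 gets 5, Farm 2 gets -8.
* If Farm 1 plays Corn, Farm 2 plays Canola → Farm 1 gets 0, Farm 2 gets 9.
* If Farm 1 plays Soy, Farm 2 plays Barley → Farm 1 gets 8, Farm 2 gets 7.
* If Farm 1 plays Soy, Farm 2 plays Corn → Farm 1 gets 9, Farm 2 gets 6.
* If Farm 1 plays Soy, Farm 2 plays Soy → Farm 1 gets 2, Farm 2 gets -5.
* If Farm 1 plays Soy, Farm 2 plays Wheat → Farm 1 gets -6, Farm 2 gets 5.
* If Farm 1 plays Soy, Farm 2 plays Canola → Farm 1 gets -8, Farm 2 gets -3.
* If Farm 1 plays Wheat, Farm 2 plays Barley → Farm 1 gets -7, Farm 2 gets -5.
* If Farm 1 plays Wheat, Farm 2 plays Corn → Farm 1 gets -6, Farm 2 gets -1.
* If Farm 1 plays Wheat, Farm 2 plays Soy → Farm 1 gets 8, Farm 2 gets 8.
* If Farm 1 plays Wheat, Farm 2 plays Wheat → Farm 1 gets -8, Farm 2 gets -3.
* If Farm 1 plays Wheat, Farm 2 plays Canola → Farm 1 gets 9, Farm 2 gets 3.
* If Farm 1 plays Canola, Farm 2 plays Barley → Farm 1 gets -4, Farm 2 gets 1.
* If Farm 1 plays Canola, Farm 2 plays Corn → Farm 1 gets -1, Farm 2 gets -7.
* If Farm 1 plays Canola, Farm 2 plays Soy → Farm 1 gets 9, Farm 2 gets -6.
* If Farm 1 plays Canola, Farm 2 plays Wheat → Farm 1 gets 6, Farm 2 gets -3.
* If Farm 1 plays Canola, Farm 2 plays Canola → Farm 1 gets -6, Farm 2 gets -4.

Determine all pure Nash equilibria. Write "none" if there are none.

Mark each player's best response to every combination of opponents' strategies; a profile where every player is best-responding is a pure Nash equilibrium.
Farm 1 against Barley: payoffs 6, 8, -7, -4 → best response Soy.
Farm 1 against Corn: payoffs 5, 9, -6, -1 → best response Soy.
Farm 1 against Soy: payoffs -8, 2, 8, 9 → best response Canola.
Farm 1 against Wheat: payoffs 5, -6, -8, 6 → best response Canola.
Farm 1 against Canola: payoffs 0, -8, 9, -6 → best response Wheat.
Farm 2 against Corn: payoffs 8, -6, -2, -8, 9 → best response Canola.
Farm 2 against Soy: payoffs 7, 6, -5, 5, -3 → best response Barley.
Farm 2 against Wheat: payoffs -5, -1, 8, -3, 3 → best response Soy.
Farm 2 against Canola: payoffs 1, -7, -6, -3, -4 → best response Barley.
Mutual best responses: (Soy, Barley).

The unique pure-strategy Nash equilibrium is (Soy, Barley).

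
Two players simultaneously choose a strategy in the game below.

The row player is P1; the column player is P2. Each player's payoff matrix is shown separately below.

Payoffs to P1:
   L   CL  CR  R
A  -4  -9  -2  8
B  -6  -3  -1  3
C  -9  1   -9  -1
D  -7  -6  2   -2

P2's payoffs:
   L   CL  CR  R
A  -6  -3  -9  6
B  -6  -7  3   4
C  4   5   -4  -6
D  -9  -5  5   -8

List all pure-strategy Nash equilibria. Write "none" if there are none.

Check each profile: it is a Nash equilibrium iff no player can strictly gain by switching unilaterally.
(A, L): P2 can switch to CL (-6 → -3). Not NE.
(A, CL): P1 can switch to B (-9 → -3). Not NE.
(A, CR): P1 can switch to B (-2 → -1). Not NE.
(A, R): P1 gets 8, best alternative 3; P2 gets 6, best alternative -3. No profitable deviation — NE.
(B, L): P1 can switch to A (-6 → -4). Not NE.
(B, CL): P1 can switch to C (-3 → 1). Not NE.
(B, CR): P1 can switch to D (-1 → 2). Not NE.
(B, R): P1 can switch to A (3 → 8). Not NE.
(C, L): P1 can switch to A (-9 → -4). Not NE.
(C, CL): P1 gets 1, best alternative -3; P2 gets 5, best alternative 4. No profitable deviation — NE.
(C, CR): P1 can switch to A (-9 → -2). Not NE.
(C, R): P1 can switch to A (-1 → 8). Not NE.
(D, L): P1 can switch to A (-7 → -4). Not NE.
(D, CL): P1 can switch to B (-6 → -3). Not NE.
(D, CR): P1 gets 2, best alternative -1; P2 gets 5, best alternative -5. No profitable deviation — NE.
(The remaining 1 profile has a profitable deviation by the same check.)

Pure-strategy Nash equilibria: (A, R), (C, CL), (D, CR)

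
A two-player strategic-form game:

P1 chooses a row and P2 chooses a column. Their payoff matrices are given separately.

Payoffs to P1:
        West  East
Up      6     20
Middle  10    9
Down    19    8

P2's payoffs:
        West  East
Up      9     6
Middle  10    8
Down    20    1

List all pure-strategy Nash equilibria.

(Up, West): P1 can switch to Middle (6 → 10). Not NE.
(Up, East): P2 can switch to West (6 → 9). Not NE.
(Middle, West): P1 can switch to Down (10 → 19). Not NE.
(Middle, East): P1 can switch to Up (9 → 20). Not NE.
(Down, West): P1 gets 19, best alternative 10; P2 gets 20, best alternative 1. No profitable deviation — NE.
(Down, East): P1 can switch to Up (8 → 20). Not NE.

The unique pure-strategy Nash equilibrium is (Down, West).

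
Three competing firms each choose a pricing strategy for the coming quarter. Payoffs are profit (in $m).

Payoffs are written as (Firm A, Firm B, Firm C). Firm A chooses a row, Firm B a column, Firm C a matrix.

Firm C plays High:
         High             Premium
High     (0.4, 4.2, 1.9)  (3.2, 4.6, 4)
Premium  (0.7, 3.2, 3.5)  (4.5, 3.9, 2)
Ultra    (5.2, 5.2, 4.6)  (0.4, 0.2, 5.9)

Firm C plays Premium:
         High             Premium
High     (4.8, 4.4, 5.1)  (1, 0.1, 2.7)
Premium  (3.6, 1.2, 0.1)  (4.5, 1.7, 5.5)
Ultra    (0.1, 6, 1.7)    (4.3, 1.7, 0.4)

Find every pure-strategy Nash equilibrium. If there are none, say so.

Firm A against (High, High): payoffs 0.4, 0.7, 5.2 → best response Ultra.
Firm A against (High, Premium): payoffs 4.8, 3.6, 0.1 → best response High.
Firm A against (Premium, High): payoffs 3.2, 4.5, 0.4 → best response Premium.
Firm A against (Premium, Premium): payoffs 1, 4.5, 4.3 → best response Premium.
Firm B against (High, High): payoffs 4.2, 4.6 → best response Premium.
Firm B against (High, Premium): payoffs 4.4, 0.1 → best response High.
Firm B against (Premium, High): payoffs 3.2, 3.9 → best response Premium.
Firm B against (Premium, Premium): payoffs 1.2, 1.7 → best response Premium.
Firm B against (Ultra, High): payoffs 5.2, 0.2 → best response High.
Firm B against (Ultra, Premium): payoffs 6, 1.7 → best response High.
Firm C against (High, High): payoffs 1.9, 5.1 → best response Premium.
Firm C against (High, Premium): payoffs 4, 2.7 → best response High.
Firm C against (Premium, High): payoffs 3.5, 0.1 → best response High.
Firm C against (Premium, Premium): payoffs 2, 5.5 → best response Premium.
Firm C against (Ultra, High): payoffs 4.6, 1.7 → best response High.
Firm C against (Ultra, Premium): payoffs 5.9, 0.4 → best response High.
Mutual best responses: (High, High, Premium); (Premium, Premium, Premium); (Ultra, High, High).

The pure Nash equilibria are (High, High, Premium), (Premium, Premium, Premium), (Ultra, High, High).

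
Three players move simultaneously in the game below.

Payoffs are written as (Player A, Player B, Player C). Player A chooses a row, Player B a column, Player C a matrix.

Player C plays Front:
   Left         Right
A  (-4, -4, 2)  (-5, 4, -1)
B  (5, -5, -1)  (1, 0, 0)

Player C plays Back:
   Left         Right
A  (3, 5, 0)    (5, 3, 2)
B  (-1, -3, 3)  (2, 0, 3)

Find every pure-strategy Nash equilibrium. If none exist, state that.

There is no pure-strategy Nash equilibrium.

For each player, find the best response to each opponent profile; mutual best responses are the pure NE.
Player A against (Left, Front): payoffs -4, 5 → best response B.
Player A against (Left, Back): payoffs 3, -1 → best response A.
Player A against (Right, Front): payoffs -5, 1 → best response B.
Player A against (Right, Back): payoffs 5, 2 → best response A.
Player B against (A, Front): payoffs -4, 4 → best response Right.
Player B against (A, Back): payoffs 5, 3 → best response Left.
Player B against (B, Front): payoffs -5, 0 → best response Right.
Player B against (B, Back): payoffs -3, 0 → best response Right.
Player C against (A, Left): payoffs 2, 0 → best response Front.
Player C against (A, Right): payoffs -1, 2 → best response Back.
Player C against (B, Left): payoffs -1, 3 → best response Back.
Player C against (B, Right): payoffs 0, 3 → best response Back.
No profile is a mutual best response for all players.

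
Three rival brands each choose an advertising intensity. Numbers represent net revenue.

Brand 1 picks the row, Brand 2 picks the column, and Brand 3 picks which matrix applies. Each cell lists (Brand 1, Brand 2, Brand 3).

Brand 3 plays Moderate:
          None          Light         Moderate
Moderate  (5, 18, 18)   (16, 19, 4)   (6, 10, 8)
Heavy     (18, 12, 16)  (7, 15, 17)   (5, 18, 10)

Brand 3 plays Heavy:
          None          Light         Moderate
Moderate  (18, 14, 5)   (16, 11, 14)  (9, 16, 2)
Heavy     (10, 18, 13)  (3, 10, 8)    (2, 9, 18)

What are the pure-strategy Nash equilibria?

(Moderate, None, Moderate): Brand 1 can switch to Heavy (5 → 18). Not NE.
(Moderate, None, Heavy): Brand 2 can switch to Moderate (14 → 16). Not NE.
(Moderate, Light, Moderate): Brand 3 can switch to Heavy (4 → 14). Not NE.
(Moderate, Light, Heavy): Brand 2 can switch to None (11 → 14). Not NE.
(Moderate, Moderate, Moderate): Brand 2 can switch to None (10 → 18). Not NE.
(Moderate, Moderate, Heavy): Brand 3 can switch to Moderate (2 → 8). Not NE.
(Heavy, None, Moderate): Brand 2 can switch to Light (12 → 15). Not NE.
(Heavy, None, Heavy): Brand 1 can switch to Moderate (10 → 18). Not NE.
(Heavy, Light, Moderate): Brand 1 can switch to Moderate (7 → 16). Not NE.
(Heavy, Light, Heavy): Brand 1 can switch to Moderate (3 → 16). Not NE.
(The remaining 2 profiles each have a profitable deviation by the same check.)

This game has no pure Nash equilibrium.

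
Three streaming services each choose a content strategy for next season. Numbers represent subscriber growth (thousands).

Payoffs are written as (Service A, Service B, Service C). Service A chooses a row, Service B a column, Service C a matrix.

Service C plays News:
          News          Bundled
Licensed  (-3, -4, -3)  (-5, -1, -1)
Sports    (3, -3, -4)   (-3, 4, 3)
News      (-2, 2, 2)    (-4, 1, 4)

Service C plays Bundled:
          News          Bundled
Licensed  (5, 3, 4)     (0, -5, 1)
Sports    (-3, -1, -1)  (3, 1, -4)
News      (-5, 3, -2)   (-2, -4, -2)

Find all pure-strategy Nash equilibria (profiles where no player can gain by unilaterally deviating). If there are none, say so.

Pure-strategy Nash equilibria: (Licensed, News, Bundled) and (Sports, Bundled, News)

For each player, find the best response to each opponent profile; mutual best responses are the pure NE.
Service A against (News, News): payoffs -3, 3, -2 → best response Sports.
Service A against (News, Bundled): payoffs 5, -3, -5 → best response Licensed.
Service A against (Bundled, News): payoffs -5, -3, -4 → best response Sports.
Service A against (Bundled, Bundled): payoffs 0, 3, -2 → best response Sports.
Service B against (Licensed, News): payoffs -4, -1 → best response Bundled.
Service B against (Licensed, Bundled): payoffs 3, -5 → best response News.
Service B against (Sports, News): payoffs -3, 4 → best response Bundled.
Service B against (Sports, Bundled): payoffs -1, 1 → best response Bundled.
Service B against (News, News): payoffs 2, 1 → best response News.
Service B against (News, Bundled): payoffs 3, -4 → best response News.
Service C against (Licensed, News): payoffs -3, 4 → best response Bundled.
Service C against (Licensed, Bundled): payoffs -1, 1 → best response Bundled.
Service C against (Sports, News): payoffs -4, -1 → best response Bundled.
Service C against (Sports, Bundled): payoffs 3, -4 → best response News.
Service C against (News, News): payoffs 2, -2 → best response News.
Service C against (News, Bundled): payoffs 4, -2 → best response News.
Mutual best responses: (Licensed, News, Bundled); (Sports, Bundled, News).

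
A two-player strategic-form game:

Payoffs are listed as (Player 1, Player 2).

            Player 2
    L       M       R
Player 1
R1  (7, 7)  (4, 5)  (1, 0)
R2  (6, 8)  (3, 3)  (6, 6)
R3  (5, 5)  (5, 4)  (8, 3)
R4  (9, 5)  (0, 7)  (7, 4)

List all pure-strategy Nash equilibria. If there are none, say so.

none

Mark each player's best response to every combination of opponents' strategies; a profile where every player is best-responding is a pure Nash equilibrium.
Player 1 against L: payoffs 7, 6, 5, 9 → best response R4.
Player 1 against M: payoffs 4, 3, 5, 0 → best response R3.
Player 1 against R: payoffs 1, 6, 8, 7 → best response R3.
Player 2 against R1: payoffs 7, 5, 0 → best response L.
Player 2 against R2: payoffs 8, 3, 6 → best response L.
Player 2 against R3: payoffs 5, 4, 3 → best response L.
Player 2 against R4: payoffs 5, 7, 4 → best response M.
No profile is a mutual best response for all players.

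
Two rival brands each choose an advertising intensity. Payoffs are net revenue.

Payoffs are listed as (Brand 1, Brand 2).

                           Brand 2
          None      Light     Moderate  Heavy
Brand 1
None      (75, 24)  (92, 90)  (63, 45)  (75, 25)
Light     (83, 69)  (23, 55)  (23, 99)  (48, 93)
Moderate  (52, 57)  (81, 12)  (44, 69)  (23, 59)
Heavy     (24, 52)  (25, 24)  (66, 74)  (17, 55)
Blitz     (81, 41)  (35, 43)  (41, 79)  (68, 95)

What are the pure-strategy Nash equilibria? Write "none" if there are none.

Check each profile: it is a Nash equilibrium iff no player can strictly gain by switching unilaterally.
(None, None): Brand 1 can switch to Light (75 → 83). Not NE.
(None, Light): Brand 1 gets 92, best alternative 81; Brand 2 gets 90, best alternative 45. No profitable deviation — NE.
(None, Moderate): Brand 1 can switch to Heavy (63 → 66). Not NE.
(None, Heavy): Brand 2 can switch to Light (25 → 90). Not NE.
(Light, None): Brand 2 can switch to Moderate (69 → 99). Not NE.
(Light, Light): Brand 1 can switch to None (23 → 92). Not NE.
(Light, Moderate): Brand 1 can switch to None (23 → 63). Not NE.
(Heavy, Moderate): Brand 1 gets 66, best alternative 63; Brand 2 gets 74, best alternative 55. No profitable deviation — NE.
(The remaining 12 profiles each have a profitable deviation by the same check.)

Pure-strategy Nash equilibria: (None, Light), (Heavy, Moderate)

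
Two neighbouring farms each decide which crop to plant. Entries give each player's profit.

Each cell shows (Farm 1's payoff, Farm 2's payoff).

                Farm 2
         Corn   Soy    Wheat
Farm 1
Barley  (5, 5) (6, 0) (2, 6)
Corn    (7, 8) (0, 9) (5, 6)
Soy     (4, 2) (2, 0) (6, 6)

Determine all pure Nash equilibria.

For each strategy profile, look for a profitable unilateral deviation.
(Barley, Corn): Farm 1 can switch to Corn (5 → 7). Not NE.
(Barley, Soy): Farm 2 can switch to Corn (0 → 5). Not NE.
(Barley, Wheat): Farm 1 can switch to Corn (2 → 5). Not NE.
(Corn, Corn): Farm 2 can switch to Soy (8 → 9). Not NE.
(Corn, Soy): Farm 1 can switch to Barley (0 → 6). Not NE.
(Corn, Wheat): Farm 1 can switch to Soy (5 → 6). Not NE.
(Soy, Wheat): Farm 1 gets 6, best alternative 5; Farm 2 gets 6, best alternative 2. No profitable deviation — NE.
(The remaining 2 profiles each have a profitable deviation by the same check.)

(Soy, Wheat)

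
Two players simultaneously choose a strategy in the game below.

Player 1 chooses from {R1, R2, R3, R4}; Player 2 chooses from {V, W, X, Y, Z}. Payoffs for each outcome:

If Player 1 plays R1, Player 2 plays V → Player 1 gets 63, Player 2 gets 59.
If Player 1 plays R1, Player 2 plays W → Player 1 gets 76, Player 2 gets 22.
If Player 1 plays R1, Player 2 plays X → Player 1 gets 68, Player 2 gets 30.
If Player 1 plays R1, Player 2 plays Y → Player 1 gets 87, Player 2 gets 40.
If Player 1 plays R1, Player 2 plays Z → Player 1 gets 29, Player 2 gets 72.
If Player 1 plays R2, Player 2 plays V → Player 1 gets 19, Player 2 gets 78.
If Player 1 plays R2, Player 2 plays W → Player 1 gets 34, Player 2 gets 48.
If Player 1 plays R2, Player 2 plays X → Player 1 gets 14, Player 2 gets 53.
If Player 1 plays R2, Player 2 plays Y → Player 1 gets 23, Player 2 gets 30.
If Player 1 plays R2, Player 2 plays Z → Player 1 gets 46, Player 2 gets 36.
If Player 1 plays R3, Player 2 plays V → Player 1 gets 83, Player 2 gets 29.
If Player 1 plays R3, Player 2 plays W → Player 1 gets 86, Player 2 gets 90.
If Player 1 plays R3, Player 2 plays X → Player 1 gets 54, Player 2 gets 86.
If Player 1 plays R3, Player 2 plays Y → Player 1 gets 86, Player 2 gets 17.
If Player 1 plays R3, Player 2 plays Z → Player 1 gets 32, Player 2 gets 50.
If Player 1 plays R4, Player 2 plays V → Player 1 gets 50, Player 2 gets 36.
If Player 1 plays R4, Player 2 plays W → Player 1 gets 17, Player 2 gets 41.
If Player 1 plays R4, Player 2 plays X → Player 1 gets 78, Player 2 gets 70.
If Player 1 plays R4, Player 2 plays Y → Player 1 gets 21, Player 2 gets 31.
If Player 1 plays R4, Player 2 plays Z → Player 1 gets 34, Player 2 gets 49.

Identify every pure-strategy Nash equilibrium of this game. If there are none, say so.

Player 1 against V: payoffs 63, 19, 83, 50 → best response R3.
Player 1 against W: payoffs 76, 34, 86, 17 → best response R3.
Player 1 against X: payoffs 68, 14, 54, 78 → best response R4.
Player 1 against Y: payoffs 87, 23, 86, 21 → best response R1.
Player 1 against Z: payoffs 29, 46, 32, 34 → best response R2.
Player 2 against R1: payoffs 59, 22, 30, 40, 72 → best response Z.
Player 2 against R2: payoffs 78, 48, 53, 30, 36 → best response V.
Player 2 against R3: payoffs 29, 90, 86, 17, 50 → best response W.
Player 2 against R4: payoffs 36, 41, 70, 31, 49 → best response X.
Mutual best responses: (R3, W); (R4, X).

Pure-strategy Nash equilibria: (R3, W), (R4, X)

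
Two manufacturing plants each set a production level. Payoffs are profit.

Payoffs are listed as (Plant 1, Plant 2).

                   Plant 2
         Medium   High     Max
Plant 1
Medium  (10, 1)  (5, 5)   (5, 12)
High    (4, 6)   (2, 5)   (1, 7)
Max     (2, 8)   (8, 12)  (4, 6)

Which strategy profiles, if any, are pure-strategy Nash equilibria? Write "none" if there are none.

(Medium, Max); (Max, High)

Plant 1 against Medium: payoffs 10, 4, 2 → best response Medium.
Plant 1 against High: payoffs 5, 2, 8 → best response Max.
Plant 1 against Max: payoffs 5, 1, 4 → best response Medium.
Plant 2 against Medium: payoffs 1, 5, 12 → best response Max.
Plant 2 against High: payoffs 6, 5, 7 → best response Max.
Plant 2 against Max: payoffs 8, 12, 6 → best response High.
Mutual best responses: (Medium, Max); (Max, High).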